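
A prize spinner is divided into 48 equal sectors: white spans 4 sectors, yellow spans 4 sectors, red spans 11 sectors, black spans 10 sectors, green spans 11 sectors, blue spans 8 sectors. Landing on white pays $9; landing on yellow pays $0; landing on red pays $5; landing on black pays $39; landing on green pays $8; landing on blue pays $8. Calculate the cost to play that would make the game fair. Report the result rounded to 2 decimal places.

E[payout] = (4/48)·9 + (4/48)·0 + (11/48)·5 + (10/48)·39 + (11/48)·8 + (8/48)·8 = 211/16
Fair fee = E[payout] = 211/16 ≈ $13.19

$13.19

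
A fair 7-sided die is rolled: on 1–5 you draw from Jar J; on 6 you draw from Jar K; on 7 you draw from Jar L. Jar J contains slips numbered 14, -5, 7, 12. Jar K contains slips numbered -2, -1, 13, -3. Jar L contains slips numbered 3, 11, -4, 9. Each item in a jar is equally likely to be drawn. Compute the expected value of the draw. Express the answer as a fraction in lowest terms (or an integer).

E[X | Jar J] = (14 − 5 + 7 + 12)/4 = 7
E[X | Jar K] = (-2 − 1 + 13 − 3)/4 = 7/4
E[X | Jar L] = (3 + 11 − 4 + 9)/4 = 19/4
E[X] = (5/7)·7 + (1/7)·7/4 + (1/7)·19/4 = 83/14

83/14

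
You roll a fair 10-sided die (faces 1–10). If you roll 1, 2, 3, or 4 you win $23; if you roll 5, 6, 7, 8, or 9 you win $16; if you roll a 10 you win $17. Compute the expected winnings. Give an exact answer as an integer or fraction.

E[payout] = (1/2)·16 + (1/10)·17 + (2/5)·23 = 189/10

189/10 dollars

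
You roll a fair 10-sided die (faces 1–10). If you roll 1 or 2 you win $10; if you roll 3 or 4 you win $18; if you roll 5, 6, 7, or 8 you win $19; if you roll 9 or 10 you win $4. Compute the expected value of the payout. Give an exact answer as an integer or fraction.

$14

E[payout] = (1/5)·4 + (1/5)·10 + (1/5)·18 + (2/5)·19 = 14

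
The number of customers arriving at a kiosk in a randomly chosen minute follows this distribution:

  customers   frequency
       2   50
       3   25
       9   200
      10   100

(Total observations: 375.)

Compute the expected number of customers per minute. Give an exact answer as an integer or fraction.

Total = 375, so P(customers=2) = 50/375, etc.
E[X] = (2/15)·2 + (1/15)·3 + (8/15)·9 + (4/15)·10
     = 119/15

119/15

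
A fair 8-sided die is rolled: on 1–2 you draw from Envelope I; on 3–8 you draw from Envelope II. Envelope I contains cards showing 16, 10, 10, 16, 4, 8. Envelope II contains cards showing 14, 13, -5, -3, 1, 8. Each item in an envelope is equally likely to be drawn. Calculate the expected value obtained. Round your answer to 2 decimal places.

E[X | Envelope I] = (16 + 10 + 10 + 16 + 4 + 8)/6 = 32/3
E[X | Envelope II] = (14 + 13 − 5 − 3 + 1 + 8)/6 = 14/3
E[X] = (1/4)·32/3 + (3/4)·14/3 = 37/6 ≈ 6.17

6.17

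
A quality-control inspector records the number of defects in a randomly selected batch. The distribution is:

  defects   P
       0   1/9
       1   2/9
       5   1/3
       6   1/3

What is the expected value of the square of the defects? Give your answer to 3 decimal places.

20.556

E[X²] = (1/9)·0 + (2/9)·1 + (1/3)·25 + (1/3)·36
     = 185/9 ≈ 20.556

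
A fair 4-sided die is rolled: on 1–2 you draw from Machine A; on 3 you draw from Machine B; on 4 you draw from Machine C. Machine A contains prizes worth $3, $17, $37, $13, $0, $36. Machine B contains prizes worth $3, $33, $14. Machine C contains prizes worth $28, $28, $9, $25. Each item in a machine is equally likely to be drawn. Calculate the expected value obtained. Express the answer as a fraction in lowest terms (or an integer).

149/8 dollars

E[X | Machine A] = (3 + 17 + 37 + 13 + 0 + 36)/6 = 53/3
E[X | Machine B] = (3 + 33 + 14)/3 = 50/3
E[X | Machine C] = (28 + 28 + 9 + 25)/4 = 45/2
E[X] = (1/2)·53/3 + (1/4)·50/3 + (1/4)·45/2 = 149/8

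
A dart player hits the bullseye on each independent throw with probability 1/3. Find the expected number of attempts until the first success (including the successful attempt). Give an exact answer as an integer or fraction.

For a geometric distribution, E[trials] = 1/p = 1/(1/3) = 3.

3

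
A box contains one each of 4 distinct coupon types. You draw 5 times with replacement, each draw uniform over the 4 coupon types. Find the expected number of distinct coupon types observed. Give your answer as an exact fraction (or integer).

Let Xⱼ=1 if type j appears at least once. P(Xⱼ=1) = 1 − ((4−1)/4)^5 = 781/1024.
E[#distinct] = 4·781/1024 = 781/256.

781/256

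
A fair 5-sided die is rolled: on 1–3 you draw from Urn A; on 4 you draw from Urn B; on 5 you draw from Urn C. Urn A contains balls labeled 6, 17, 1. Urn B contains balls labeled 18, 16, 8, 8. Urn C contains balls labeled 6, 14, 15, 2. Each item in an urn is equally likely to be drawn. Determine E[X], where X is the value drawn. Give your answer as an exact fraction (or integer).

183/20

E[X | Urn A] = (6 + 17 + 1)/3 = 8
E[X | Urn B] = (18 + 16 + 8 + 8)/4 = 25/2
E[X | Urn C] = (6 + 14 + 15 + 2)/4 = 37/4
E[X] = (3/5)·8 + (1/5)·25/2 + (1/5)·37/4 = 183/20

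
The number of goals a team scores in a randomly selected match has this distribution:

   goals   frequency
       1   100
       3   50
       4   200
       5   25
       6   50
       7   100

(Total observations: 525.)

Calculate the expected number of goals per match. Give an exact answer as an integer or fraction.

Total = 525, so P(goals=1) = 100/525, etc.
E[X] = (4/21)·1 + (2/21)·3 + (8/21)·4 + (1/21)·5 + (2/21)·6 + (4/21)·7
     = 29/7

29/7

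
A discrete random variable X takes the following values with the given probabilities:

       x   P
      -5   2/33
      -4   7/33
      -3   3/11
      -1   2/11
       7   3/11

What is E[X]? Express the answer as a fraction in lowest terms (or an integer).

-8/33

E[X] = (2/33)·(-5) + (7/33)·(-4) + (3/11)·(-3) + (2/11)·(-1) + (3/11)·7
     = -8/33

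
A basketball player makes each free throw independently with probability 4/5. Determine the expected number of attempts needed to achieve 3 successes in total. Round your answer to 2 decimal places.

3.75

By linearity (sum of 3 independent geometric waits), E[trials] = 3/p = 3/(4/5) = 15/4.
≈ 3.75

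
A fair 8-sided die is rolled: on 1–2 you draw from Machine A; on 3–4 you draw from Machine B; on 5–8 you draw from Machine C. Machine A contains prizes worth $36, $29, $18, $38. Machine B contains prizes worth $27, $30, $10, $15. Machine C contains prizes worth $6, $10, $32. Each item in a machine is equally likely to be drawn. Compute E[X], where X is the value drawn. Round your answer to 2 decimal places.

$20.69

E[X | Machine A] = (36 + 29 + 18 + 38)/4 = 121/4
E[X | Machine B] = (27 + 30 + 10 + 15)/4 = 41/2
E[X | Machine C] = (6 + 10 + 32)/3 = 16
E[X] = (1/4)·121/4 + (1/4)·41/2 + (1/2)·16 = 331/16 ≈ 20.69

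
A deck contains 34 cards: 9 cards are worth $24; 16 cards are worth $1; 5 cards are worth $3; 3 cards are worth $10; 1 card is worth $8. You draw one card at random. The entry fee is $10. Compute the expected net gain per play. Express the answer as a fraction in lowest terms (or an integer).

-55/34 dollars

E[payout] = (9/34)·24 + (16/34)·1 + (5/34)·3 + (3/34)·10 + (1/34)·8 = 285/34
Expected profit = 285/34 − 10 = -55/34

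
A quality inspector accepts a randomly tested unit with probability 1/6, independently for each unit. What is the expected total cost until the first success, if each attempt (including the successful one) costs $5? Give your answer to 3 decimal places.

E[#attempts] = 1/p = 6; E[cost] = 5·6 = 30.
≈ 30.000

$30.000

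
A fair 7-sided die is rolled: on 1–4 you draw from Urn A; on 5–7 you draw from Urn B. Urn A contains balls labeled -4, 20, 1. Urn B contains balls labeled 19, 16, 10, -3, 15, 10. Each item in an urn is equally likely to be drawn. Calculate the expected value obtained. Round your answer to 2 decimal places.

E[X | Urn A] = (-4 + 20 + 1)/3 = 17/3
E[X | Urn B] = (19 + 16 + 10 − 3 + 15 + 10)/6 = 67/6
E[X] = (4/7)·17/3 + (3/7)·67/6 = 337/42 ≈ 8.02

8.02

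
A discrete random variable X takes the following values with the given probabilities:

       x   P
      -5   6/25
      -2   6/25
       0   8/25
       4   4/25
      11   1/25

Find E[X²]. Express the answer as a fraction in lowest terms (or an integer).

359/25

E[X²] = (6/25)·25 + (6/25)·4 + (8/25)·0 + (4/25)·16 + (1/25)·121
     = 359/25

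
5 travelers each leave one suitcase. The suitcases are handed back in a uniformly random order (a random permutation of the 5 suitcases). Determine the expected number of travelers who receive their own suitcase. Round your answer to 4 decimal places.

Let Xᵢ = 1 if person i gets their own suitcase. For each i, P(Xᵢ=1) = 1/5.
By linearity of expectation, E[X₁+…+X_5] = 5·(1/5) = 1.
≈ 1.0000

1.0000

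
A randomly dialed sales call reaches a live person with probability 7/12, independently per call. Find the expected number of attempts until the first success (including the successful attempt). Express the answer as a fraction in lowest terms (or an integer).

12/7

For a geometric distribution, E[trials] = 1/p = 1/(7/12) = 12/7.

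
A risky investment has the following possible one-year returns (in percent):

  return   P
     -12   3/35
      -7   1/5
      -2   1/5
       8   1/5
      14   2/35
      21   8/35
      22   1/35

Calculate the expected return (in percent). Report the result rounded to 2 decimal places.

E[X] = (3/35)·(-12) + (1/5)·(-7) + (1/5)·(-2) + (1/5)·8 + (2/35)·14 + (8/35)·21 + (1/35)·22
     = 5 ≈ 5.00

5.00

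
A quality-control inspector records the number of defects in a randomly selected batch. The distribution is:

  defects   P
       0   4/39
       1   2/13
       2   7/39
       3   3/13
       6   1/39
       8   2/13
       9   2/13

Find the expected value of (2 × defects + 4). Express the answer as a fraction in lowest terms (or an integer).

466/39

E[2x+4] = (4/39)·4 + (2/13)·6 + (7/39)·8 + (3/13)·10 + (1/39)·16 + (2/13)·20 + (2/13)·22
     = 466/39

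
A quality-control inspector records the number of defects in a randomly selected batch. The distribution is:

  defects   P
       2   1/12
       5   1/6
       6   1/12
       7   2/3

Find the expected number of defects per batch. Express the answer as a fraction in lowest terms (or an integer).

37/6

E[X] = (1/12)·2 + (1/6)·5 + (1/12)·6 + (2/3)·7
     = 37/6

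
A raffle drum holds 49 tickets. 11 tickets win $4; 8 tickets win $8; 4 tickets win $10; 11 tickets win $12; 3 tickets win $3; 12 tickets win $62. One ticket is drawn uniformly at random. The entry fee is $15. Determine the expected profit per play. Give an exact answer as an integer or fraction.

E[payout] = (11/49)·4 + (8/49)·8 + (4/49)·10 + (11/49)·12 + (3/49)·3 + (12/49)·62 = 1033/49
Expected profit = 1033/49 − 15 = 298/49

298/49 dollars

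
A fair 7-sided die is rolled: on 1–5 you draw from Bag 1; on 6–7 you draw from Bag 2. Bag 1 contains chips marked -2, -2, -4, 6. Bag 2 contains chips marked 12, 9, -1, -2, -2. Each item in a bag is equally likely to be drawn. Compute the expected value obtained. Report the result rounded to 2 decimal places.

0.56

E[X | Bag 1] = (-2 − 2 − 4 + 6)/4 = -1/2
E[X | Bag 2] = (12 + 9 − 1 − 2 − 2)/5 = 16/5
E[X] = (5/7)·(-1/2) + (2/7)·16/5 = 39/70 ≈ 0.56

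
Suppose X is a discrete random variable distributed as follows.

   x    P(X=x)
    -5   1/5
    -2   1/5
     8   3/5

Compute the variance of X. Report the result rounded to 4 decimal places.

E[X] = (1/5)·(-5) + (1/5)·(-2) + (3/5)·8 = 17/5
E[X²] = (1/5)·25 + (1/5)·4 + (3/5)·64 = 221/5
Var(X) = 221/5 − (17/5)² = 816/25 ≈ 32.6400

32.6400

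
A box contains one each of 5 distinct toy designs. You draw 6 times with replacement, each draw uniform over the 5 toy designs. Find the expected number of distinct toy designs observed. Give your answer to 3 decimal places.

3.689

Let Xⱼ=1 if type j appears at least once. P(Xⱼ=1) = 1 − ((5−1)/5)^6 = 11529/15625.
E[#distinct] = 5·11529/15625 = 11529/3125.
≈ 3.689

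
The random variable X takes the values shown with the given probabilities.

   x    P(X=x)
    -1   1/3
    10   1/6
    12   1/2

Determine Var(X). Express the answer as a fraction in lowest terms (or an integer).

317/9

E[X] = (1/3)·(-1) + (1/6)·10 + (1/2)·12 = 22/3
E[X²] = (1/3)·1 + (1/6)·100 + (1/2)·144 = 89
Var(X) = 89 − (22/3)² = 317/9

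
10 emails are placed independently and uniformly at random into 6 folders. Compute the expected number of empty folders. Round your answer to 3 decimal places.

Let Xⱼ=1 if folder j is empty. P(Xⱼ=1) = ((6-1)/6)^10 = 9765625/60466176.
By linearity, E[#empty] = 6·9765625/60466176 = 9765625/10077696.
≈ 0.969

0.969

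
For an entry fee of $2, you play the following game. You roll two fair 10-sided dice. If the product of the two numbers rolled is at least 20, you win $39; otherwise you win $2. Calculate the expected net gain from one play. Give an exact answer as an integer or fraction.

E[payout] = (21/50)·2 + (29/50)·39 = 1173/50
Expected profit = 1173/50 − 2 = 1073/50

1073/50 dollars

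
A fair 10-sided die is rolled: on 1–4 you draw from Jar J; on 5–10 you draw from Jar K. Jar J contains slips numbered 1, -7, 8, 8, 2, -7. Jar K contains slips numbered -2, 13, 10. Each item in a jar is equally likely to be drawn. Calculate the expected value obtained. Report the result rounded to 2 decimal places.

4.53

E[X | Jar J] = (1 − 7 + 8 + 8 + 2 − 7)/6 = 5/6
E[X | Jar K] = (-2 + 13 + 10)/3 = 7
E[X] = (2/5)·5/6 + (3/5)·7 = 68/15 ≈ 4.53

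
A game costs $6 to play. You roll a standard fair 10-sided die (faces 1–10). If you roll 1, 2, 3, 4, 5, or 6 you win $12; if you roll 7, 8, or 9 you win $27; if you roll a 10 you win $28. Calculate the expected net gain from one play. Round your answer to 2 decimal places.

$12.10

E[payout] = (3/5)·12 + (3/10)·27 + (1/10)·28 = 181/10
Expected profit = 181/10 − 6 = 121/10 ≈ $12.10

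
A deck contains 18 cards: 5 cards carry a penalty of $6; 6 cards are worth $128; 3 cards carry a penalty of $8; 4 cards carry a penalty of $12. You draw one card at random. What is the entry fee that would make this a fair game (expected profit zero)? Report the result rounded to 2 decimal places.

$37.00

E[payout] = (5/18)·(-6) + (6/18)·128 + (3/18)·(-8) + (4/18)·(-12) = 37
Fair fee = E[payout] = 37 ≈ $37.00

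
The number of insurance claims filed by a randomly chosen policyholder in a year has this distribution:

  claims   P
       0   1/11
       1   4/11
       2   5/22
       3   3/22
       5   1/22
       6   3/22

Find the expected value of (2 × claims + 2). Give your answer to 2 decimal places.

6.55

E[2x+2] = (1/11)·2 + (4/11)·4 + (5/22)·6 + (3/22)·8 + (1/22)·12 + (3/22)·14
     = 72/11 ≈ 6.55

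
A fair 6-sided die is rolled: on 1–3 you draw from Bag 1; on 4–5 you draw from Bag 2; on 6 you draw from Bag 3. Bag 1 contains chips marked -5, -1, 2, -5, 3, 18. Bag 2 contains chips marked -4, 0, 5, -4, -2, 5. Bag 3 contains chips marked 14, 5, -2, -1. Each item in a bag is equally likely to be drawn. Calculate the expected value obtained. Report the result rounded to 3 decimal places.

E[X | Bag 1] = (-5 − 1 + 2 − 5 + 3 + 18)/6 = 2
E[X | Bag 2] = (-4 + 0 + 5 − 4 − 2 + 5)/6 = 0
E[X | Bag 3] = (14 + 5 − 2 − 1)/4 = 4
E[X] = (1/2)·2 + (1/3)·0 + (1/6)·4 = 5/3 ≈ 1.667

1.667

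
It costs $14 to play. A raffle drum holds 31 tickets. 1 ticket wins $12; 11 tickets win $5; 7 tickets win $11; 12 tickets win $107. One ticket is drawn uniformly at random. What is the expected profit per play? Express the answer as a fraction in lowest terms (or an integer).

E[payout] = (1/31)·12 + (11/31)·5 + (7/31)·11 + (12/31)·107 = 1428/31
Expected profit = 1428/31 − 14 = 994/31

994/31 dollars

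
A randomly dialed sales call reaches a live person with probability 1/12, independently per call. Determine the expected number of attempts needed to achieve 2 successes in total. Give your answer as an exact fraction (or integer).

24

By linearity (sum of 2 independent geometric waits), E[trials] = 2/p = 2/(1/12) = 24.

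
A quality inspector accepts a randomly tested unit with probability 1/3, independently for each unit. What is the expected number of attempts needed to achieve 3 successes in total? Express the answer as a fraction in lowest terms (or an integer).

9

By linearity (sum of 3 independent geometric waits), E[trials] = 3/p = 3/(1/3) = 9.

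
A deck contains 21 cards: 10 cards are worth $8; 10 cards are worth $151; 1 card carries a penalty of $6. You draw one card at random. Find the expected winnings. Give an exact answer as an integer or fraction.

E[payout] = (10/21)·8 + (10/21)·151 + (1/21)·(-6) = 528/7

528/7 dollars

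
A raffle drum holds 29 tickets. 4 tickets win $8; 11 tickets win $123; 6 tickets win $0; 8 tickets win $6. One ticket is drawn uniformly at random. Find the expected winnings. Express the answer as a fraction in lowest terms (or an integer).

1433/29 dollars

E[payout] = (4/29)·8 + (11/29)·123 + (6/29)·0 + (8/29)·6 = 1433/29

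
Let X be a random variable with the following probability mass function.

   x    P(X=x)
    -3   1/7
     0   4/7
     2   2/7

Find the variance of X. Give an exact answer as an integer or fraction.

E[X] = (1/7)·(-3) + (4/7)·0 + (2/7)·2 = 1/7
E[X²] = (1/7)·9 + (4/7)·0 + (2/7)·4 = 17/7
Var(X) = 17/7 − (1/7)² = 118/49

118/49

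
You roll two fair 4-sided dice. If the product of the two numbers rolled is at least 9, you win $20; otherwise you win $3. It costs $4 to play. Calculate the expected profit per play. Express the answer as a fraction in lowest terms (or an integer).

13/4 dollars

E[payout] = (3/4)·3 + (1/4)·20 = 29/4
Expected profit = 29/4 − 4 = 13/4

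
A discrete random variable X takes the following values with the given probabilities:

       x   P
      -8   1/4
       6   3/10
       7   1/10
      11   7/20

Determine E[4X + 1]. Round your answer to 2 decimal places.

E[4x+1] = (1/4)·(-31) + (3/10)·25 + (1/10)·29 + (7/20)·45
     = 92/5 ≈ 18.40

18.40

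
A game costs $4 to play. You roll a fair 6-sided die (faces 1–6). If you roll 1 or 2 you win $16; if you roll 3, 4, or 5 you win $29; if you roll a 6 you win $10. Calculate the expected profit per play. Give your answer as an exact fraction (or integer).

35/2 dollars

E[payout] = (1/6)·10 + (1/3)·16 + (1/2)·29 = 43/2
Expected profit = 43/2 − 4 = 35/2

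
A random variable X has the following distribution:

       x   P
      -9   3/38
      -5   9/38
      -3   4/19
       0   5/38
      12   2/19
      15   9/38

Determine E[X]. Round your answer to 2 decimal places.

2.29

E[X] = (3/38)·(-9) + (9/38)·(-5) + (4/19)·(-3) + (5/38)·0 + (2/19)·12 + (9/38)·15
     = 87/38 ≈ 2.29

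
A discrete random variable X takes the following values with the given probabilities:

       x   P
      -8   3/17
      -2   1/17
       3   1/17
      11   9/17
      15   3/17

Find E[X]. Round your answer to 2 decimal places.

E[X] = (3/17)·(-8) + (1/17)·(-2) + (1/17)·3 + (9/17)·11 + (3/17)·15
     = 121/17 ≈ 7.12

7.12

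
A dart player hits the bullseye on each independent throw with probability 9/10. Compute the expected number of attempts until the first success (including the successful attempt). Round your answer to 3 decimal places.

1.111

For a geometric distribution, E[trials] = 1/p = 1/(9/10) = 10/9.
≈ 1.111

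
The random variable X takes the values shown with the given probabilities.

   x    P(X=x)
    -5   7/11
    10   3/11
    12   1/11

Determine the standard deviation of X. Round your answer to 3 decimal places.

E[X] = 7/11, E[X²] = 619/11
Var(X) = E[X²] − (E[X])² = 619/11 − 49/121 = 6760/121
SD(X) = √(6760/121) ≈ 7.474

7.474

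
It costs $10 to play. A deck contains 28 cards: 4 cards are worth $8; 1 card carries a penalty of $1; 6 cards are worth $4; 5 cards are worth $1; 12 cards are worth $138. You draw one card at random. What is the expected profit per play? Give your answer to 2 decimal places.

$51.29

E[payout] = (4/28)·8 + (1/28)·(-1) + (6/28)·4 + (5/28)·1 + (12/28)·138 = 429/7
Expected profit = 429/7 − 10 = 359/7 ≈ $51.29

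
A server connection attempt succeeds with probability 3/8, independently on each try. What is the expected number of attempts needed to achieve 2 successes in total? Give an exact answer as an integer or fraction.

By linearity (sum of 2 independent geometric waits), E[trials] = 2/p = 2/(3/8) = 16/3.

16/3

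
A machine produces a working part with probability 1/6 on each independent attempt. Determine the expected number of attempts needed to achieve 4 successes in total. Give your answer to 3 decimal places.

24.000

By linearity (sum of 4 independent geometric waits), E[trials] = 4/p = 4/(1/6) = 24.
≈ 24.000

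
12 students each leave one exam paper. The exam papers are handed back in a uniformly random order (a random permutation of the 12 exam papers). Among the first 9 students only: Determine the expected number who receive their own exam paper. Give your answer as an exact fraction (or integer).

3/4

Let Xᵢ = 1 if person i gets their own exam paper. For each i, P(Xᵢ=1) = 1/12.
By linearity of expectation, E[X₁+…+X_9] = 9·(1/12) = 3/4.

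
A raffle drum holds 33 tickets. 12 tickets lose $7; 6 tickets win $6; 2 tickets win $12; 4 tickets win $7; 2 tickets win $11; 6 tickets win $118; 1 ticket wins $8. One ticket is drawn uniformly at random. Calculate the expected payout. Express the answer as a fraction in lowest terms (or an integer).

742/33 dollars

E[payout] = (12/33)·(-7) + (6/33)·6 + (2/33)·12 + (4/33)·7 + (2/33)·11 + (6/33)·118 + (1/33)·8 = 742/33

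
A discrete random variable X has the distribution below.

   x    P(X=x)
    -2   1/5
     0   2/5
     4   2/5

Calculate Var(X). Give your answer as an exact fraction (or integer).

E[X] = (1/5)·(-2) + (2/5)·0 + (2/5)·4 = 6/5
E[X²] = (1/5)·4 + (2/5)·0 + (2/5)·16 = 36/5
Var(X) = 36/5 − (6/5)² = 144/25

144/25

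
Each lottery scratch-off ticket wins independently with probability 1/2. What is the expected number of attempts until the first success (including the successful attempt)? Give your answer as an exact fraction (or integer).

2

For a geometric distribution, E[trials] = 1/p = 1/(1/2) = 2.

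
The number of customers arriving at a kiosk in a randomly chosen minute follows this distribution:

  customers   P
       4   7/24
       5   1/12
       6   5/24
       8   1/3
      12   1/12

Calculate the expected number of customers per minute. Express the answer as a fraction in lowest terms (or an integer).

13/2

E[X] = (7/24)·4 + (1/12)·5 + (5/24)·6 + (1/3)·8 + (1/12)·12
     = 13/2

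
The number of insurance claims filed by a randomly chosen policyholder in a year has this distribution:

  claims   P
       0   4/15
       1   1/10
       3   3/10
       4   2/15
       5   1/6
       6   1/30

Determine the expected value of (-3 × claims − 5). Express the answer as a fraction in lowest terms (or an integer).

E[-3x-5] = (4/15)·(-5) + (1/10)·(-8) + (3/10)·(-14) + (2/15)·(-17) + (1/6)·(-20) + (1/30)·(-23)
     = -127/10

-127/10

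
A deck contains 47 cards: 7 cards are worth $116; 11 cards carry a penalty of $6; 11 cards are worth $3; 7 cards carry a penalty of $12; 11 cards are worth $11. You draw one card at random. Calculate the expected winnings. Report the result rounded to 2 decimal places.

E[payout] = (7/47)·116 + (11/47)·(-6) + (11/47)·3 + (7/47)·(-12) + (11/47)·11 = 816/47
≈ $17.36

$17.36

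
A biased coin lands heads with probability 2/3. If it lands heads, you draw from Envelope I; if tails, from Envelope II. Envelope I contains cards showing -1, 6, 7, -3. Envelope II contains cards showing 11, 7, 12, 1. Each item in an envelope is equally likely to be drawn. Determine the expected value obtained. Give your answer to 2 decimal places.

4.08

E[X | Envelope I] = (-1 + 6 + 7 − 3)/4 = 9/4
E[X | Envelope II] = (11 + 7 + 12 + 1)/4 = 31/4
E[X] = (2/3)·9/4 + (1/3)·31/4 = 49/12 ≈ 4.08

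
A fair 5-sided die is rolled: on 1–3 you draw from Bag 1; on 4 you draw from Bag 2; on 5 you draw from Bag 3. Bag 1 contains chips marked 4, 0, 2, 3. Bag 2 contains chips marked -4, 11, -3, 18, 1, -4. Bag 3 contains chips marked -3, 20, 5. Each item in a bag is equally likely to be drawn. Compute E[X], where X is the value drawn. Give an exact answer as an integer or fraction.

69/20

E[X | Bag 1] = (4 + 0 + 2 + 3)/4 = 9/4
E[X | Bag 2] = (-4 + 11 − 3 + 18 + 1 − 4)/6 = 19/6
E[X | Bag 3] = (-3 + 20 + 5)/3 = 22/3
E[X] = (3/5)·9/4 + (1/5)·19/6 + (1/5)·22/3 = 69/20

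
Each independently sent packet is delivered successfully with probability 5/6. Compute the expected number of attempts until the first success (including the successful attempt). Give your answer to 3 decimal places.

For a geometric distribution, E[trials] = 1/p = 1/(5/6) = 6/5.
≈ 1.200

1.200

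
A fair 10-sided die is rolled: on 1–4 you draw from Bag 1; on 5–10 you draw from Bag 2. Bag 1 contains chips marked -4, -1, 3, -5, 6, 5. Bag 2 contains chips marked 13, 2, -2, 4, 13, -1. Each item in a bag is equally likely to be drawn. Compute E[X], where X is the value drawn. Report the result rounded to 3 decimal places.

3.167

E[X | Bag 1] = (-4 − 1 + 3 − 5 + 6 + 5)/6 = 2/3
E[X | Bag 2] = (13 + 2 − 2 + 4 + 13 − 1)/6 = 29/6
E[X] = (2/5)·2/3 + (3/5)·29/6 = 19/6 ≈ 3.167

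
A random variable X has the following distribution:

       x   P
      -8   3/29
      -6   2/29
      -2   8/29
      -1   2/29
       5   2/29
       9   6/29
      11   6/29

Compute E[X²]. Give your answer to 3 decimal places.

E[X²] = (3/29)·64 + (2/29)·36 + (8/29)·4 + (2/29)·1 + (2/29)·25 + (6/29)·81 + (6/29)·121
     = 1560/29 ≈ 53.793

53.793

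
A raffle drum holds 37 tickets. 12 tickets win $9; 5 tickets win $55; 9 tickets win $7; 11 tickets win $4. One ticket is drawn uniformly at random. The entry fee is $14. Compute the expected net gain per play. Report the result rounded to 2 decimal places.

-$0.76

E[payout] = (12/37)·9 + (5/37)·55 + (9/37)·7 + (11/37)·4 = 490/37
Expected profit = 490/37 − 14 = -28/37 ≈ -$0.76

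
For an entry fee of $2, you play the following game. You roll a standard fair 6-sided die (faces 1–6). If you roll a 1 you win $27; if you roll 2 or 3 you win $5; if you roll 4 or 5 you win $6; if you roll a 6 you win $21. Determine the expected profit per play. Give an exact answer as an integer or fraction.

E[payout] = (1/3)·5 + (1/3)·6 + (1/6)·21 + (1/6)·27 = 35/3
Expected profit = 35/3 − 2 = 29/3

29/3 dollars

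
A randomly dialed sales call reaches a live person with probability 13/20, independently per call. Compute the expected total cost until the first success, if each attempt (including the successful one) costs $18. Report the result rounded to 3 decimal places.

E[#attempts] = 1/p = 20/13; E[cost] = 18·20/13 = 360/13.
≈ 27.692

$27.692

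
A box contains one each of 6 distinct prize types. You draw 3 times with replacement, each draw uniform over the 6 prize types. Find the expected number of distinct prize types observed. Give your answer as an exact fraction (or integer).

91/36

Let Xⱼ=1 if type j appears at least once. P(Xⱼ=1) = 1 − ((6−1)/6)^3 = 91/216.
E[#distinct] = 6·91/216 = 91/36.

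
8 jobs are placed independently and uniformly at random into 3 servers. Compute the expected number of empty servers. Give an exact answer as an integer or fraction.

256/2187

Let Xⱼ=1 if server j is empty. P(Xⱼ=1) = ((3-1)/3)^8 = 256/6561.
By linearity, E[#empty] = 3·256/6561 = 256/2187.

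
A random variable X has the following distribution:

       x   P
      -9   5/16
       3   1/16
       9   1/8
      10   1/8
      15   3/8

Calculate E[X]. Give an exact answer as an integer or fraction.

E[X] = (5/16)·(-9) + (1/16)·3 + (1/8)·9 + (1/8)·10 + (3/8)·15
     = 43/8

43/8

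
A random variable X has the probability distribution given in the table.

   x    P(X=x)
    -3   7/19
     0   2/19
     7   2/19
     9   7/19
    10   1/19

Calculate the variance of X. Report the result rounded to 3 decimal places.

E[X] = (7/19)·(-3) + (2/19)·0 + (2/19)·7 + (7/19)·9 + (1/19)·10 = 66/19
E[X²] = (7/19)·9 + (2/19)·0 + (2/19)·49 + (7/19)·81 + (1/19)·100 = 828/19
Var(X) = 828/19 − (66/19)² = 11376/361 ≈ 31.512

31.512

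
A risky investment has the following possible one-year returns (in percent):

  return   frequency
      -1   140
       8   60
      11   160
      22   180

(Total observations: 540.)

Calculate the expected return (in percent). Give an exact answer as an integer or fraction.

101/9

Total = 540, so P(return=-1) = 140/540, etc.
E[X] = (7/27)·(-1) + (1/9)·8 + (8/27)·11 + (1/3)·22
     = 101/9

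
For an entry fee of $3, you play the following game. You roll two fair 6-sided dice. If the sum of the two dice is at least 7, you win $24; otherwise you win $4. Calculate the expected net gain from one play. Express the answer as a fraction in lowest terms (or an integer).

38/3 dollars

E[payout] = (5/12)·4 + (7/12)·24 = 47/3
Expected profit = 47/3 − 3 = 38/3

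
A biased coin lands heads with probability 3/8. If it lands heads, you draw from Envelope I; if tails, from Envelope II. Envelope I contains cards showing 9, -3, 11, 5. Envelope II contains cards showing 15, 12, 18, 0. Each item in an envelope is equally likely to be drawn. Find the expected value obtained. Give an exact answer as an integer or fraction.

291/32

E[X | Envelope I] = (9 − 3 + 11 + 5)/4 = 11/2
E[X | Envelope II] = (15 + 12 + 18 + 0)/4 = 45/4
E[X] = (3/8)·11/2 + (5/8)·45/4 = 291/32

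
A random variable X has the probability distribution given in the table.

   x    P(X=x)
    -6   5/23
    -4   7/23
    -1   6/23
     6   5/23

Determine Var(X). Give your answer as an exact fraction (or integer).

9838/529

E[X] = (5/23)·(-6) + (7/23)·(-4) + (6/23)·(-1) + (5/23)·6 = -34/23
E[X²] = (5/23)·36 + (7/23)·16 + (6/23)·1 + (5/23)·36 = 478/23
Var(X) = 478/23 − (-34/23)² = 9838/529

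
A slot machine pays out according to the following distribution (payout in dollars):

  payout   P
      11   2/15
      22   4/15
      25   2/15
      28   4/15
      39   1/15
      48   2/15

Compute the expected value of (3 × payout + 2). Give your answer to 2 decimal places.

E[3x+2] = (2/15)·35 + (4/15)·68 + (2/15)·77 + (4/15)·86 + (1/15)·119 + (2/15)·146
     = 417/5 ≈ 83.40

83.40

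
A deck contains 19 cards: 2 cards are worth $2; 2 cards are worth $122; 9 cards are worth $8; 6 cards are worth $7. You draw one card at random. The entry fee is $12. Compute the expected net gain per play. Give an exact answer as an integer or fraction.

134/19 dollars

E[payout] = (2/19)·2 + (2/19)·122 + (9/19)·8 + (6/19)·7 = 362/19
Expected profit = 362/19 − 12 = 134/19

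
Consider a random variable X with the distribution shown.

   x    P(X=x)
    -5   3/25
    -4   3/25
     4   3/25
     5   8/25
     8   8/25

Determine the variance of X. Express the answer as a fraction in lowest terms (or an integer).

E[X] = (3/25)·(-5) + (3/25)·(-4) + (3/25)·4 + (8/25)·5 + (8/25)·8 = 89/25
E[X²] = (3/25)·25 + (3/25)·16 + (3/25)·16 + (8/25)·25 + (8/25)·64 = 883/25
Var(X) = 883/25 − (89/25)² = 14154/625

14154/625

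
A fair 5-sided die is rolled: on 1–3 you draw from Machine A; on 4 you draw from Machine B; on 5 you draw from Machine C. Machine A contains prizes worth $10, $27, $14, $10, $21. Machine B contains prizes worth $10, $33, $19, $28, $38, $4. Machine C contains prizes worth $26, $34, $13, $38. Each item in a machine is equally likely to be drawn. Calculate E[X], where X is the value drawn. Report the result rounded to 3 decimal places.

E[X | Machine A] = (10 + 27 + 14 + 10 + 21)/5 = 82/5
E[X | Machine B] = (10 + 33 + 19 + 28 + 38 + 4)/6 = 22
E[X | Machine C] = (26 + 34 + 13 + 38)/4 = 111/4
E[X] = (3/5)·82/5 + (1/5)·22 + (1/5)·111/4 = 1979/100 ≈ 19.790

$19.790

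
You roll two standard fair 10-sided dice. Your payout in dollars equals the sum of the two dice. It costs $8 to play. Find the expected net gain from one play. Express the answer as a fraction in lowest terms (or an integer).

$3

Distribution of the sum of the two dice: 2 w.p. 1/100, 3 w.p. 1/50, 4 w.p. 3/100, 5 w.p. 1/25, 6 w.p. 1/20, 7 w.p. 3/50, …
E[payout] = (1/100)·2 + (1/50)·3 + (3/100)·4 + (1/25)·5 + (1/20)·6 + (3/50)·7 + (7/100)·8 + (2/25)·9 + (9/100)·10 + (1/10)·11 + (9/100)·12 + (2/25)·13 + (7/100)·14 + (3/50)·15 + (1/20)·16 + (1/25)·17 + (3/100)·18 + (1/50)·19 + (1/100)·20 = 11
Expected profit = 11 − 8 = 3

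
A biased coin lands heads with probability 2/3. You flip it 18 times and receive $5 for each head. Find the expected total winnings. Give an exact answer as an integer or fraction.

$60

E[#heads] = 18·2/3 = 12 (linearity over flips).
E[winnings] = 5·12 = 60.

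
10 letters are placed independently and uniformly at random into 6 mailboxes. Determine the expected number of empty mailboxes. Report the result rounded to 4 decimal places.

Let Xⱼ=1 if mailbox j is empty. P(Xⱼ=1) = ((6-1)/6)^10 = 9765625/60466176.
By linearity, E[#empty] = 6·9765625/60466176 = 9765625/10077696.
≈ 0.9690

0.9690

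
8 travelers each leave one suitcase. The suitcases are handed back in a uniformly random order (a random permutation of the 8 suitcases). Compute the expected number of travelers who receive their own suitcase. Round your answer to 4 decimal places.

Let Xᵢ = 1 if person i gets their own suitcase. For each i, P(Xᵢ=1) = 1/8.
By linearity of expectation, E[X₁+…+X_8] = 8·(1/8) = 1.
≈ 1.0000

1.0000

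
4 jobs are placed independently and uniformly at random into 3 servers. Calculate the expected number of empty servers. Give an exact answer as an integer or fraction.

Let Xⱼ=1 if server j is empty. P(Xⱼ=1) = ((3-1)/3)^4 = 16/81.
By linearity, E[#empty] = 3·16/81 = 16/27.

16/27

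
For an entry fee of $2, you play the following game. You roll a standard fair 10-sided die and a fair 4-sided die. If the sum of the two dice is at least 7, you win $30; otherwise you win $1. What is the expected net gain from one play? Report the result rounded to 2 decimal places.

E[payout] = (7/20)·1 + (13/20)·30 = 397/20
Expected profit = 397/20 − 2 = 357/20 ≈ $17.85

$17.85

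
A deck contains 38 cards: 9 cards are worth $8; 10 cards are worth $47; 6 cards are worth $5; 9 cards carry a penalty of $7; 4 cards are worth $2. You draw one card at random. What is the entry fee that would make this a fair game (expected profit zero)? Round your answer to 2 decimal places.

E[payout] = (9/38)·8 + (10/38)·47 + (6/38)·5 + (9/38)·(-7) + (4/38)·2 = 517/38
Fair fee = E[payout] = 517/38 ≈ $13.61

$13.61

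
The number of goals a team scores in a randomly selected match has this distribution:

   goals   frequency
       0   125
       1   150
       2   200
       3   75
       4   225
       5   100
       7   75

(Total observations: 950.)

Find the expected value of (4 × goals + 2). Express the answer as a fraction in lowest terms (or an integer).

254/19

Total = 950, so P(goals=0) = 125/950, etc.
E[4x+2] = (5/38)·2 + (3/19)·6 + (4/19)·10 + (3/38)·14 + (9/38)·18 + (2/19)·22 + (3/38)·30
     = 254/19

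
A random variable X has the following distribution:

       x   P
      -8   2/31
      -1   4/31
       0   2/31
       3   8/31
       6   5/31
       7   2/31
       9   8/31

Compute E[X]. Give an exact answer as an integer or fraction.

120/31

E[X] = (2/31)·(-8) + (4/31)·(-1) + (2/31)·0 + (8/31)·3 + (5/31)·6 + (2/31)·7 + (8/31)·9
     = 120/31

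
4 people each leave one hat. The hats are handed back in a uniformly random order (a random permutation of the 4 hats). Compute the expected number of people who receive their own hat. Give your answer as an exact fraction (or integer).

1

Let Xᵢ = 1 if person i gets their own hat. For each i, P(Xᵢ=1) = 1/4.
By linearity of expectation, E[X₁+…+X_4] = 4·(1/4) = 1.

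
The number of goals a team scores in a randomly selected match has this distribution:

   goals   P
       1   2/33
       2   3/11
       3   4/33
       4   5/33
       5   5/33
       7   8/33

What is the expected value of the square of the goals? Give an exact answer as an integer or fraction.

E[X²] = (2/33)·1 + (3/11)·4 + (4/33)·9 + (5/33)·16 + (5/33)·25 + (8/33)·49
     = 61/3

61/3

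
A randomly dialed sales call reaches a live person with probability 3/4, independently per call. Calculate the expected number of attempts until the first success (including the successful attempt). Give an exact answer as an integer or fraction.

For a geometric distribution, E[trials] = 1/p = 1/(3/4) = 4/3.

4/3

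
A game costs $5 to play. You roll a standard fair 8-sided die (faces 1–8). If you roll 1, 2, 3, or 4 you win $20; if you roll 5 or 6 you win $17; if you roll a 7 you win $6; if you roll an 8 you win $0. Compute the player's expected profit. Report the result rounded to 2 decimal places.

$10.00

E[payout] = (1/8)·0 + (1/8)·6 + (1/4)·17 + (1/2)·20 = 15
Expected profit = 15 − 5 = 10 ≈ $10.00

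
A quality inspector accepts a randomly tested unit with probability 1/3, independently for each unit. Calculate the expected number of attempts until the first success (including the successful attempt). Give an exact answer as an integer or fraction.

For a geometric distribution, E[trials] = 1/p = 1/(1/3) = 3.

3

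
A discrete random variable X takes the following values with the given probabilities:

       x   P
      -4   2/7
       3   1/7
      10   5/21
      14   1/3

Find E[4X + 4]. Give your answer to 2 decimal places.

E[4x+4] = (2/7)·(-12) + (1/7)·16 + (5/21)·44 + (1/3)·60
     = 88/3 ≈ 29.33

29.33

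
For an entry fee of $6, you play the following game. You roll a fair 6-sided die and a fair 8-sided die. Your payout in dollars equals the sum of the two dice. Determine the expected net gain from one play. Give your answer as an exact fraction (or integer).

$2

Distribution of the sum of the two dice: 2 w.p. 1/48, 3 w.p. 1/24, 4 w.p. 1/16, 5 w.p. 1/12, 6 w.p. 5/48, 7 w.p. 1/8, …
E[payout] = (1/48)·2 + (1/24)·3 + (1/16)·4 + (1/12)·5 + (5/48)·6 + (1/8)·7 + (1/8)·8 + (1/8)·9 + (5/48)·10 + (1/12)·11 + (1/16)·12 + (1/24)·13 + (1/48)·14 = 8
Expected profit = 8 − 6 = 2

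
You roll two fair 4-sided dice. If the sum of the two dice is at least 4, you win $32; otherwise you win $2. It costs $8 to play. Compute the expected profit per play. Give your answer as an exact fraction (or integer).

E[payout] = (3/16)·2 + (13/16)·32 = 211/8
Expected profit = 211/8 − 8 = 147/8

147/8 dollars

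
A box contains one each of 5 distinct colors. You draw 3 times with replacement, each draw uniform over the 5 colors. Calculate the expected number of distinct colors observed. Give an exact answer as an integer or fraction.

61/25

Let Xⱼ=1 if type j appears at least once. P(Xⱼ=1) = 1 − ((5−1)/5)^3 = 61/125.
E[#distinct] = 5·61/125 = 61/25.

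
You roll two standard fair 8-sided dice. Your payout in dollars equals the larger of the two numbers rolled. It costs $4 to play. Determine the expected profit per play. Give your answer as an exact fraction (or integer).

29/16 dollars

Distribution of the larger of the two numbers rolled: 1 w.p. 1/64, 2 w.p. 3/64, 3 w.p. 5/64, 4 w.p. 7/64, 5 w.p. 9/64, 6 w.p. 11/64, …
E[payout] = (1/64)·1 + (3/64)·2 + (5/64)·3 + (7/64)·4 + (9/64)·5 + (11/64)·6 + (13/64)·7 + (15/64)·8 = 93/16
Expected profit = 93/16 − 4 = 29/16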